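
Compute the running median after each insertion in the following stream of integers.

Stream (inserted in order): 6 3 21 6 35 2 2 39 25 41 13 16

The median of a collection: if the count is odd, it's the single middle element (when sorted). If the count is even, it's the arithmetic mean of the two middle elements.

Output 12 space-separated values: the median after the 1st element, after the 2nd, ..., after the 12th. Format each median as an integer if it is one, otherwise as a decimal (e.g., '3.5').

Answer: 6 4.5 6 6 6 6 6 6 6 13.5 13 14.5

Derivation:
Step 1: insert 6 -> lo=[6] (size 1, max 6) hi=[] (size 0) -> median=6
Step 2: insert 3 -> lo=[3] (size 1, max 3) hi=[6] (size 1, min 6) -> median=4.5
Step 3: insert 21 -> lo=[3, 6] (size 2, max 6) hi=[21] (size 1, min 21) -> median=6
Step 4: insert 6 -> lo=[3, 6] (size 2, max 6) hi=[6, 21] (size 2, min 6) -> median=6
Step 5: insert 35 -> lo=[3, 6, 6] (size 3, max 6) hi=[21, 35] (size 2, min 21) -> median=6
Step 6: insert 2 -> lo=[2, 3, 6] (size 3, max 6) hi=[6, 21, 35] (size 3, min 6) -> median=6
Step 7: insert 2 -> lo=[2, 2, 3, 6] (size 4, max 6) hi=[6, 21, 35] (size 3, min 6) -> median=6
Step 8: insert 39 -> lo=[2, 2, 3, 6] (size 4, max 6) hi=[6, 21, 35, 39] (size 4, min 6) -> median=6
Step 9: insert 25 -> lo=[2, 2, 3, 6, 6] (size 5, max 6) hi=[21, 25, 35, 39] (size 4, min 21) -> median=6
Step 10: insert 41 -> lo=[2, 2, 3, 6, 6] (size 5, max 6) hi=[21, 25, 35, 39, 41] (size 5, min 21) -> median=13.5
Step 11: insert 13 -> lo=[2, 2, 3, 6, 6, 13] (size 6, max 13) hi=[21, 25, 35, 39, 41] (size 5, min 21) -> median=13
Step 12: insert 16 -> lo=[2, 2, 3, 6, 6, 13] (size 6, max 13) hi=[16, 21, 25, 35, 39, 41] (size 6, min 16) -> median=14.5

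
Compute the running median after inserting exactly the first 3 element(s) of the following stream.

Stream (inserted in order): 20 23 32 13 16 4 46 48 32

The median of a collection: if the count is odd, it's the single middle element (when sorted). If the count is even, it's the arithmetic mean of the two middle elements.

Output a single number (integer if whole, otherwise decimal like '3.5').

Step 1: insert 20 -> lo=[20] (size 1, max 20) hi=[] (size 0) -> median=20
Step 2: insert 23 -> lo=[20] (size 1, max 20) hi=[23] (size 1, min 23) -> median=21.5
Step 3: insert 32 -> lo=[20, 23] (size 2, max 23) hi=[32] (size 1, min 32) -> median=23

Answer: 23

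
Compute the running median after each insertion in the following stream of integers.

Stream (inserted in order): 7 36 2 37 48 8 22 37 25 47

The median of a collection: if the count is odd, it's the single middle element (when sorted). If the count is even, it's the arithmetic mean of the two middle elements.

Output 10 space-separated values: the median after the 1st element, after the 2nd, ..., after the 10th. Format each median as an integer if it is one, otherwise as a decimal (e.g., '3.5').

Step 1: insert 7 -> lo=[7] (size 1, max 7) hi=[] (size 0) -> median=7
Step 2: insert 36 -> lo=[7] (size 1, max 7) hi=[36] (size 1, min 36) -> median=21.5
Step 3: insert 2 -> lo=[2, 7] (size 2, max 7) hi=[36] (size 1, min 36) -> median=7
Step 4: insert 37 -> lo=[2, 7] (size 2, max 7) hi=[36, 37] (size 2, min 36) -> median=21.5
Step 5: insert 48 -> lo=[2, 7, 36] (size 3, max 36) hi=[37, 48] (size 2, min 37) -> median=36
Step 6: insert 8 -> lo=[2, 7, 8] (size 3, max 8) hi=[36, 37, 48] (size 3, min 36) -> median=22
Step 7: insert 22 -> lo=[2, 7, 8, 22] (size 4, max 22) hi=[36, 37, 48] (size 3, min 36) -> median=22
Step 8: insert 37 -> lo=[2, 7, 8, 22] (size 4, max 22) hi=[36, 37, 37, 48] (size 4, min 36) -> median=29
Step 9: insert 25 -> lo=[2, 7, 8, 22, 25] (size 5, max 25) hi=[36, 37, 37, 48] (size 4, min 36) -> median=25
Step 10: insert 47 -> lo=[2, 7, 8, 22, 25] (size 5, max 25) hi=[36, 37, 37, 47, 48] (size 5, min 36) -> median=30.5

Answer: 7 21.5 7 21.5 36 22 22 29 25 30.5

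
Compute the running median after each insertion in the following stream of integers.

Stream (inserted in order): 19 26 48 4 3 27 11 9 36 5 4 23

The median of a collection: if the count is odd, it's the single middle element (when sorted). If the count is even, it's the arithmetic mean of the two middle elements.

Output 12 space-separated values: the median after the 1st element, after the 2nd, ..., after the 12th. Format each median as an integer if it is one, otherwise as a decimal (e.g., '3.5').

Answer: 19 22.5 26 22.5 19 22.5 19 15 19 15 11 15

Derivation:
Step 1: insert 19 -> lo=[19] (size 1, max 19) hi=[] (size 0) -> median=19
Step 2: insert 26 -> lo=[19] (size 1, max 19) hi=[26] (size 1, min 26) -> median=22.5
Step 3: insert 48 -> lo=[19, 26] (size 2, max 26) hi=[48] (size 1, min 48) -> median=26
Step 4: insert 4 -> lo=[4, 19] (size 2, max 19) hi=[26, 48] (size 2, min 26) -> median=22.5
Step 5: insert 3 -> lo=[3, 4, 19] (size 3, max 19) hi=[26, 48] (size 2, min 26) -> median=19
Step 6: insert 27 -> lo=[3, 4, 19] (size 3, max 19) hi=[26, 27, 48] (size 3, min 26) -> median=22.5
Step 7: insert 11 -> lo=[3, 4, 11, 19] (size 4, max 19) hi=[26, 27, 48] (size 3, min 26) -> median=19
Step 8: insert 9 -> lo=[3, 4, 9, 11] (size 4, max 11) hi=[19, 26, 27, 48] (size 4, min 19) -> median=15
Step 9: insert 36 -> lo=[3, 4, 9, 11, 19] (size 5, max 19) hi=[26, 27, 36, 48] (size 4, min 26) -> median=19
Step 10: insert 5 -> lo=[3, 4, 5, 9, 11] (size 5, max 11) hi=[19, 26, 27, 36, 48] (size 5, min 19) -> median=15
Step 11: insert 4 -> lo=[3, 4, 4, 5, 9, 11] (size 6, max 11) hi=[19, 26, 27, 36, 48] (size 5, min 19) -> median=11
Step 12: insert 23 -> lo=[3, 4, 4, 5, 9, 11] (size 6, max 11) hi=[19, 23, 26, 27, 36, 48] (size 6, min 19) -> median=15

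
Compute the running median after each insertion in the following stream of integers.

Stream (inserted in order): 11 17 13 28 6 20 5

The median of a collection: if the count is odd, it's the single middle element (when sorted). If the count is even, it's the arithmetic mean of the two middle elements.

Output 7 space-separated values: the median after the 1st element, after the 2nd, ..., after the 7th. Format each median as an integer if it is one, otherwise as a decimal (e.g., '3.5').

Step 1: insert 11 -> lo=[11] (size 1, max 11) hi=[] (size 0) -> median=11
Step 2: insert 17 -> lo=[11] (size 1, max 11) hi=[17] (size 1, min 17) -> median=14
Step 3: insert 13 -> lo=[11, 13] (size 2, max 13) hi=[17] (size 1, min 17) -> median=13
Step 4: insert 28 -> lo=[11, 13] (size 2, max 13) hi=[17, 28] (size 2, min 17) -> median=15
Step 5: insert 6 -> lo=[6, 11, 13] (size 3, max 13) hi=[17, 28] (size 2, min 17) -> median=13
Step 6: insert 20 -> lo=[6, 11, 13] (size 3, max 13) hi=[17, 20, 28] (size 3, min 17) -> median=15
Step 7: insert 5 -> lo=[5, 6, 11, 13] (size 4, max 13) hi=[17, 20, 28] (size 3, min 17) -> median=13

Answer: 11 14 13 15 13 15 13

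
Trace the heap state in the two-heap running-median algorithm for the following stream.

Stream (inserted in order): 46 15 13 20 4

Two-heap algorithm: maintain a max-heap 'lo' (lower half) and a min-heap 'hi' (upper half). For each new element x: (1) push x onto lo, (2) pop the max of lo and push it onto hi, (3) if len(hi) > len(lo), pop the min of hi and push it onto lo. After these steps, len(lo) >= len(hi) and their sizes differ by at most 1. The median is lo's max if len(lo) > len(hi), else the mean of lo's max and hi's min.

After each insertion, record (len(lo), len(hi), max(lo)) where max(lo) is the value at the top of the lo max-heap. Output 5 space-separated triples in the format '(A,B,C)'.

Answer: (1,0,46) (1,1,15) (2,1,15) (2,2,15) (3,2,15)

Derivation:
Step 1: insert 46 -> lo=[46] hi=[] -> (len(lo)=1, len(hi)=0, max(lo)=46)
Step 2: insert 15 -> lo=[15] hi=[46] -> (len(lo)=1, len(hi)=1, max(lo)=15)
Step 3: insert 13 -> lo=[13, 15] hi=[46] -> (len(lo)=2, len(hi)=1, max(lo)=15)
Step 4: insert 20 -> lo=[13, 15] hi=[20, 46] -> (len(lo)=2, len(hi)=2, max(lo)=15)
Step 5: insert 4 -> lo=[4, 13, 15] hi=[20, 46] -> (len(lo)=3, len(hi)=2, max(lo)=15)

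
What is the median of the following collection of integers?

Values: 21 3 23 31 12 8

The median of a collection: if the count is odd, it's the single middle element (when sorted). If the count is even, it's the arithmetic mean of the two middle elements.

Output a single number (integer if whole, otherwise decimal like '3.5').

Answer: 16.5

Derivation:
Step 1: insert 21 -> lo=[21] (size 1, max 21) hi=[] (size 0) -> median=21
Step 2: insert 3 -> lo=[3] (size 1, max 3) hi=[21] (size 1, min 21) -> median=12
Step 3: insert 23 -> lo=[3, 21] (size 2, max 21) hi=[23] (size 1, min 23) -> median=21
Step 4: insert 31 -> lo=[3, 21] (size 2, max 21) hi=[23, 31] (size 2, min 23) -> median=22
Step 5: insert 12 -> lo=[3, 12, 21] (size 3, max 21) hi=[23, 31] (size 2, min 23) -> median=21
Step 6: insert 8 -> lo=[3, 8, 12] (size 3, max 12) hi=[21, 23, 31] (size 3, min 21) -> median=16.5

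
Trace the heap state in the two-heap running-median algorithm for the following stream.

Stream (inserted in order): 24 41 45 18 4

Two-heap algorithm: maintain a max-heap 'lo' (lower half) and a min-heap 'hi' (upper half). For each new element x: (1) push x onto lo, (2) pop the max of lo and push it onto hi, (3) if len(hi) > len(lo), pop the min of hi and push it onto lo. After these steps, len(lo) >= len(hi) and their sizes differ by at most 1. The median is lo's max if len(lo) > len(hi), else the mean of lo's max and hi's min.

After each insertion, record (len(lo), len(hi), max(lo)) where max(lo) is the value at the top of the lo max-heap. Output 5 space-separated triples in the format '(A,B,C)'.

Answer: (1,0,24) (1,1,24) (2,1,41) (2,2,24) (3,2,24)

Derivation:
Step 1: insert 24 -> lo=[24] hi=[] -> (len(lo)=1, len(hi)=0, max(lo)=24)
Step 2: insert 41 -> lo=[24] hi=[41] -> (len(lo)=1, len(hi)=1, max(lo)=24)
Step 3: insert 45 -> lo=[24, 41] hi=[45] -> (len(lo)=2, len(hi)=1, max(lo)=41)
Step 4: insert 18 -> lo=[18, 24] hi=[41, 45] -> (len(lo)=2, len(hi)=2, max(lo)=24)
Step 5: insert 4 -> lo=[4, 18, 24] hi=[41, 45] -> (len(lo)=3, len(hi)=2, max(lo)=24)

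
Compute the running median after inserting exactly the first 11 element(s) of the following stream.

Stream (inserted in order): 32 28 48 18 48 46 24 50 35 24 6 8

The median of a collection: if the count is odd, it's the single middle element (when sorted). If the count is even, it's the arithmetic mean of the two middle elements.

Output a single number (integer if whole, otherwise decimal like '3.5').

Answer: 32

Derivation:
Step 1: insert 32 -> lo=[32] (size 1, max 32) hi=[] (size 0) -> median=32
Step 2: insert 28 -> lo=[28] (size 1, max 28) hi=[32] (size 1, min 32) -> median=30
Step 3: insert 48 -> lo=[28, 32] (size 2, max 32) hi=[48] (size 1, min 48) -> median=32
Step 4: insert 18 -> lo=[18, 28] (size 2, max 28) hi=[32, 48] (size 2, min 32) -> median=30
Step 5: insert 48 -> lo=[18, 28, 32] (size 3, max 32) hi=[48, 48] (size 2, min 48) -> median=32
Step 6: insert 46 -> lo=[18, 28, 32] (size 3, max 32) hi=[46, 48, 48] (size 3, min 46) -> median=39
Step 7: insert 24 -> lo=[18, 24, 28, 32] (size 4, max 32) hi=[46, 48, 48] (size 3, min 46) -> median=32
Step 8: insert 50 -> lo=[18, 24, 28, 32] (size 4, max 32) hi=[46, 48, 48, 50] (size 4, min 46) -> median=39
Step 9: insert 35 -> lo=[18, 24, 28, 32, 35] (size 5, max 35) hi=[46, 48, 48, 50] (size 4, min 46) -> median=35
Step 10: insert 24 -> lo=[18, 24, 24, 28, 32] (size 5, max 32) hi=[35, 46, 48, 48, 50] (size 5, min 35) -> median=33.5
Step 11: insert 6 -> lo=[6, 18, 24, 24, 28, 32] (size 6, max 32) hi=[35, 46, 48, 48, 50] (size 5, min 35) -> median=32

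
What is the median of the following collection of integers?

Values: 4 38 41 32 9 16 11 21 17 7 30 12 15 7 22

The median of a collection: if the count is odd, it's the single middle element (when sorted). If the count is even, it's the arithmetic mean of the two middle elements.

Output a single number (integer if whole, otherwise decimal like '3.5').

Answer: 16

Derivation:
Step 1: insert 4 -> lo=[4] (size 1, max 4) hi=[] (size 0) -> median=4
Step 2: insert 38 -> lo=[4] (size 1, max 4) hi=[38] (size 1, min 38) -> median=21
Step 3: insert 41 -> lo=[4, 38] (size 2, max 38) hi=[41] (size 1, min 41) -> median=38
Step 4: insert 32 -> lo=[4, 32] (size 2, max 32) hi=[38, 41] (size 2, min 38) -> median=35
Step 5: insert 9 -> lo=[4, 9, 32] (size 3, max 32) hi=[38, 41] (size 2, min 38) -> median=32
Step 6: insert 16 -> lo=[4, 9, 16] (size 3, max 16) hi=[32, 38, 41] (size 3, min 32) -> median=24
Step 7: insert 11 -> lo=[4, 9, 11, 16] (size 4, max 16) hi=[32, 38, 41] (size 3, min 32) -> median=16
Step 8: insert 21 -> lo=[4, 9, 11, 16] (size 4, max 16) hi=[21, 32, 38, 41] (size 4, min 21) -> median=18.5
Step 9: insert 17 -> lo=[4, 9, 11, 16, 17] (size 5, max 17) hi=[21, 32, 38, 41] (size 4, min 21) -> median=17
Step 10: insert 7 -> lo=[4, 7, 9, 11, 16] (size 5, max 16) hi=[17, 21, 32, 38, 41] (size 5, min 17) -> median=16.5
Step 11: insert 30 -> lo=[4, 7, 9, 11, 16, 17] (size 6, max 17) hi=[21, 30, 32, 38, 41] (size 5, min 21) -> median=17
Step 12: insert 12 -> lo=[4, 7, 9, 11, 12, 16] (size 6, max 16) hi=[17, 21, 30, 32, 38, 41] (size 6, min 17) -> median=16.5
Step 13: insert 15 -> lo=[4, 7, 9, 11, 12, 15, 16] (size 7, max 16) hi=[17, 21, 30, 32, 38, 41] (size 6, min 17) -> median=16
Step 14: insert 7 -> lo=[4, 7, 7, 9, 11, 12, 15] (size 7, max 15) hi=[16, 17, 21, 30, 32, 38, 41] (size 7, min 16) -> median=15.5
Step 15: insert 22 -> lo=[4, 7, 7, 9, 11, 12, 15, 16] (size 8, max 16) hi=[17, 21, 22, 30, 32, 38, 41] (size 7, min 17) -> median=16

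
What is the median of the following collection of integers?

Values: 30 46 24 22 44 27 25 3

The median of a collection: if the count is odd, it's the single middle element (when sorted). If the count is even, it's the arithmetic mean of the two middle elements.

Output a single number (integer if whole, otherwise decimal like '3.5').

Answer: 26

Derivation:
Step 1: insert 30 -> lo=[30] (size 1, max 30) hi=[] (size 0) -> median=30
Step 2: insert 46 -> lo=[30] (size 1, max 30) hi=[46] (size 1, min 46) -> median=38
Step 3: insert 24 -> lo=[24, 30] (size 2, max 30) hi=[46] (size 1, min 46) -> median=30
Step 4: insert 22 -> lo=[22, 24] (size 2, max 24) hi=[30, 46] (size 2, min 30) -> median=27
Step 5: insert 44 -> lo=[22, 24, 30] (size 3, max 30) hi=[44, 46] (size 2, min 44) -> median=30
Step 6: insert 27 -> lo=[22, 24, 27] (size 3, max 27) hi=[30, 44, 46] (size 3, min 30) -> median=28.5
Step 7: insert 25 -> lo=[22, 24, 25, 27] (size 4, max 27) hi=[30, 44, 46] (size 3, min 30) -> median=27
Step 8: insert 3 -> lo=[3, 22, 24, 25] (size 4, max 25) hi=[27, 30, 44, 46] (size 4, min 27) -> median=26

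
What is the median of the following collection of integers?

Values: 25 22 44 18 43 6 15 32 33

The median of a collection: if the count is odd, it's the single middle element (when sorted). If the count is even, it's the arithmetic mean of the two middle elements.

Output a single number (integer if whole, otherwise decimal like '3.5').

Answer: 25

Derivation:
Step 1: insert 25 -> lo=[25] (size 1, max 25) hi=[] (size 0) -> median=25
Step 2: insert 22 -> lo=[22] (size 1, max 22) hi=[25] (size 1, min 25) -> median=23.5
Step 3: insert 44 -> lo=[22, 25] (size 2, max 25) hi=[44] (size 1, min 44) -> median=25
Step 4: insert 18 -> lo=[18, 22] (size 2, max 22) hi=[25, 44] (size 2, min 25) -> median=23.5
Step 5: insert 43 -> lo=[18, 22, 25] (size 3, max 25) hi=[43, 44] (size 2, min 43) -> median=25
Step 6: insert 6 -> lo=[6, 18, 22] (size 3, max 22) hi=[25, 43, 44] (size 3, min 25) -> median=23.5
Step 7: insert 15 -> lo=[6, 15, 18, 22] (size 4, max 22) hi=[25, 43, 44] (size 3, min 25) -> median=22
Step 8: insert 32 -> lo=[6, 15, 18, 22] (size 4, max 22) hi=[25, 32, 43, 44] (size 4, min 25) -> median=23.5
Step 9: insert 33 -> lo=[6, 15, 18, 22, 25] (size 5, max 25) hi=[32, 33, 43, 44] (size 4, min 32) -> median=25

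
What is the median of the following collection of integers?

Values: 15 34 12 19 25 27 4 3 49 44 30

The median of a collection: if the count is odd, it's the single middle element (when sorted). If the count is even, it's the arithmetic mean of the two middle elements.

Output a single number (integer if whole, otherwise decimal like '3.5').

Step 1: insert 15 -> lo=[15] (size 1, max 15) hi=[] (size 0) -> median=15
Step 2: insert 34 -> lo=[15] (size 1, max 15) hi=[34] (size 1, min 34) -> median=24.5
Step 3: insert 12 -> lo=[12, 15] (size 2, max 15) hi=[34] (size 1, min 34) -> median=15
Step 4: insert 19 -> lo=[12, 15] (size 2, max 15) hi=[19, 34] (size 2, min 19) -> median=17
Step 5: insert 25 -> lo=[12, 15, 19] (size 3, max 19) hi=[25, 34] (size 2, min 25) -> median=19
Step 6: insert 27 -> lo=[12, 15, 19] (size 3, max 19) hi=[25, 27, 34] (size 3, min 25) -> median=22
Step 7: insert 4 -> lo=[4, 12, 15, 19] (size 4, max 19) hi=[25, 27, 34] (size 3, min 25) -> median=19
Step 8: insert 3 -> lo=[3, 4, 12, 15] (size 4, max 15) hi=[19, 25, 27, 34] (size 4, min 19) -> median=17
Step 9: insert 49 -> lo=[3, 4, 12, 15, 19] (size 5, max 19) hi=[25, 27, 34, 49] (size 4, min 25) -> median=19
Step 10: insert 44 -> lo=[3, 4, 12, 15, 19] (size 5, max 19) hi=[25, 27, 34, 44, 49] (size 5, min 25) -> median=22
Step 11: insert 30 -> lo=[3, 4, 12, 15, 19, 25] (size 6, max 25) hi=[27, 30, 34, 44, 49] (size 5, min 27) -> median=25

Answer: 25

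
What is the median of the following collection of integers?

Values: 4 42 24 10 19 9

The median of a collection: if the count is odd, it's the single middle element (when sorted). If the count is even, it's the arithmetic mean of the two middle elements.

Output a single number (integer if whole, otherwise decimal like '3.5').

Step 1: insert 4 -> lo=[4] (size 1, max 4) hi=[] (size 0) -> median=4
Step 2: insert 42 -> lo=[4] (size 1, max 4) hi=[42] (size 1, min 42) -> median=23
Step 3: insert 24 -> lo=[4, 24] (size 2, max 24) hi=[42] (size 1, min 42) -> median=24
Step 4: insert 10 -> lo=[4, 10] (size 2, max 10) hi=[24, 42] (size 2, min 24) -> median=17
Step 5: insert 19 -> lo=[4, 10, 19] (size 3, max 19) hi=[24, 42] (size 2, min 24) -> median=19
Step 6: insert 9 -> lo=[4, 9, 10] (size 3, max 10) hi=[19, 24, 42] (size 3, min 19) -> median=14.5

Answer: 14.5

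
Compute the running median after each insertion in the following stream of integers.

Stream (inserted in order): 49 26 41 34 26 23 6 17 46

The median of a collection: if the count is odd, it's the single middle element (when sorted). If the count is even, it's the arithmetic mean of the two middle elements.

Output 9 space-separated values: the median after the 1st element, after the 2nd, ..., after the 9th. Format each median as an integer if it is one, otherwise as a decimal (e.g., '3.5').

Step 1: insert 49 -> lo=[49] (size 1, max 49) hi=[] (size 0) -> median=49
Step 2: insert 26 -> lo=[26] (size 1, max 26) hi=[49] (size 1, min 49) -> median=37.5
Step 3: insert 41 -> lo=[26, 41] (size 2, max 41) hi=[49] (size 1, min 49) -> median=41
Step 4: insert 34 -> lo=[26, 34] (size 2, max 34) hi=[41, 49] (size 2, min 41) -> median=37.5
Step 5: insert 26 -> lo=[26, 26, 34] (size 3, max 34) hi=[41, 49] (size 2, min 41) -> median=34
Step 6: insert 23 -> lo=[23, 26, 26] (size 3, max 26) hi=[34, 41, 49] (size 3, min 34) -> median=30
Step 7: insert 6 -> lo=[6, 23, 26, 26] (size 4, max 26) hi=[34, 41, 49] (size 3, min 34) -> median=26
Step 8: insert 17 -> lo=[6, 17, 23, 26] (size 4, max 26) hi=[26, 34, 41, 49] (size 4, min 26) -> median=26
Step 9: insert 46 -> lo=[6, 17, 23, 26, 26] (size 5, max 26) hi=[34, 41, 46, 49] (size 4, min 34) -> median=26

Answer: 49 37.5 41 37.5 34 30 26 26 26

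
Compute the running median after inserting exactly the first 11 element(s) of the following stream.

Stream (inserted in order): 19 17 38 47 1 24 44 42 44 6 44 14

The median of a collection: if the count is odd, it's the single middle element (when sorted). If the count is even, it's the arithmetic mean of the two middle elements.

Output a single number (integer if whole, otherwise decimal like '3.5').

Step 1: insert 19 -> lo=[19] (size 1, max 19) hi=[] (size 0) -> median=19
Step 2: insert 17 -> lo=[17] (size 1, max 17) hi=[19] (size 1, min 19) -> median=18
Step 3: insert 38 -> lo=[17, 19] (size 2, max 19) hi=[38] (size 1, min 38) -> median=19
Step 4: insert 47 -> lo=[17, 19] (size 2, max 19) hi=[38, 47] (size 2, min 38) -> median=28.5
Step 5: insert 1 -> lo=[1, 17, 19] (size 3, max 19) hi=[38, 47] (size 2, min 38) -> median=19
Step 6: insert 24 -> lo=[1, 17, 19] (size 3, max 19) hi=[24, 38, 47] (size 3, min 24) -> median=21.5
Step 7: insert 44 -> lo=[1, 17, 19, 24] (size 4, max 24) hi=[38, 44, 47] (size 3, min 38) -> median=24
Step 8: insert 42 -> lo=[1, 17, 19, 24] (size 4, max 24) hi=[38, 42, 44, 47] (size 4, min 38) -> median=31
Step 9: insert 44 -> lo=[1, 17, 19, 24, 38] (size 5, max 38) hi=[42, 44, 44, 47] (size 4, min 42) -> median=38
Step 10: insert 6 -> lo=[1, 6, 17, 19, 24] (size 5, max 24) hi=[38, 42, 44, 44, 47] (size 5, min 38) -> median=31
Step 11: insert 44 -> lo=[1, 6, 17, 19, 24, 38] (size 6, max 38) hi=[42, 44, 44, 44, 47] (size 5, min 42) -> median=38

Answer: 38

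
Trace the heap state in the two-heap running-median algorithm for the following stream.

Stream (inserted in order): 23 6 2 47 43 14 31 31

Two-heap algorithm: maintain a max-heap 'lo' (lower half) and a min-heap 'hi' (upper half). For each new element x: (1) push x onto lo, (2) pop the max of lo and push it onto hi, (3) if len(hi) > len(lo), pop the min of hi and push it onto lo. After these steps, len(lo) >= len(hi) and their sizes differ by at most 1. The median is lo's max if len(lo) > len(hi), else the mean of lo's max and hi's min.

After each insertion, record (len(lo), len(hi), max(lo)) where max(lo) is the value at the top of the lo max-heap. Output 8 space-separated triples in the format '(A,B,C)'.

Answer: (1,0,23) (1,1,6) (2,1,6) (2,2,6) (3,2,23) (3,3,14) (4,3,23) (4,4,23)

Derivation:
Step 1: insert 23 -> lo=[23] hi=[] -> (len(lo)=1, len(hi)=0, max(lo)=23)
Step 2: insert 6 -> lo=[6] hi=[23] -> (len(lo)=1, len(hi)=1, max(lo)=6)
Step 3: insert 2 -> lo=[2, 6] hi=[23] -> (len(lo)=2, len(hi)=1, max(lo)=6)
Step 4: insert 47 -> lo=[2, 6] hi=[23, 47] -> (len(lo)=2, len(hi)=2, max(lo)=6)
Step 5: insert 43 -> lo=[2, 6, 23] hi=[43, 47] -> (len(lo)=3, len(hi)=2, max(lo)=23)
Step 6: insert 14 -> lo=[2, 6, 14] hi=[23, 43, 47] -> (len(lo)=3, len(hi)=3, max(lo)=14)
Step 7: insert 31 -> lo=[2, 6, 14, 23] hi=[31, 43, 47] -> (len(lo)=4, len(hi)=3, max(lo)=23)
Step 8: insert 31 -> lo=[2, 6, 14, 23] hi=[31, 31, 43, 47] -> (len(lo)=4, len(hi)=4, max(lo)=23)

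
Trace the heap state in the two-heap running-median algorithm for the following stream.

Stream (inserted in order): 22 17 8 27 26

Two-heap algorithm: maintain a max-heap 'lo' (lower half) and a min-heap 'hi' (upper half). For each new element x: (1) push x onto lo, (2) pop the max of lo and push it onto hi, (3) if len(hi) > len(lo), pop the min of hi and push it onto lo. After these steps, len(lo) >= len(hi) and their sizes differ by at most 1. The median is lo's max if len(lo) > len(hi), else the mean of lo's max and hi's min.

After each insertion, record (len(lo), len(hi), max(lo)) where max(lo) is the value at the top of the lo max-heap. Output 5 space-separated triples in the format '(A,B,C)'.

Answer: (1,0,22) (1,1,17) (2,1,17) (2,2,17) (3,2,22)

Derivation:
Step 1: insert 22 -> lo=[22] hi=[] -> (len(lo)=1, len(hi)=0, max(lo)=22)
Step 2: insert 17 -> lo=[17] hi=[22] -> (len(lo)=1, len(hi)=1, max(lo)=17)
Step 3: insert 8 -> lo=[8, 17] hi=[22] -> (len(lo)=2, len(hi)=1, max(lo)=17)
Step 4: insert 27 -> lo=[8, 17] hi=[22, 27] -> (len(lo)=2, len(hi)=2, max(lo)=17)
Step 5: insert 26 -> lo=[8, 17, 22] hi=[26, 27] -> (len(lo)=3, len(hi)=2, max(lo)=22)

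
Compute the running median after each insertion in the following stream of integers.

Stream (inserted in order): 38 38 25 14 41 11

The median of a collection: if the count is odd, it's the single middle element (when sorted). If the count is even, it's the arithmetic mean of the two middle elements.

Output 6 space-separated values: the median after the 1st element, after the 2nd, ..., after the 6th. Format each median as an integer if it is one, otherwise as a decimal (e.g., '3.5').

Step 1: insert 38 -> lo=[38] (size 1, max 38) hi=[] (size 0) -> median=38
Step 2: insert 38 -> lo=[38] (size 1, max 38) hi=[38] (size 1, min 38) -> median=38
Step 3: insert 25 -> lo=[25, 38] (size 2, max 38) hi=[38] (size 1, min 38) -> median=38
Step 4: insert 14 -> lo=[14, 25] (size 2, max 25) hi=[38, 38] (size 2, min 38) -> median=31.5
Step 5: insert 41 -> lo=[14, 25, 38] (size 3, max 38) hi=[38, 41] (size 2, min 38) -> median=38
Step 6: insert 11 -> lo=[11, 14, 25] (size 3, max 25) hi=[38, 38, 41] (size 3, min 38) -> median=31.5

Answer: 38 38 38 31.5 38 31.5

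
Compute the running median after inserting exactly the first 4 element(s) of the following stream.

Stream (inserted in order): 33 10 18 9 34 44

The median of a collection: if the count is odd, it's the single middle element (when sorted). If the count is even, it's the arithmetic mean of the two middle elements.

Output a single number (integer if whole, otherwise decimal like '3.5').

Answer: 14

Derivation:
Step 1: insert 33 -> lo=[33] (size 1, max 33) hi=[] (size 0) -> median=33
Step 2: insert 10 -> lo=[10] (size 1, max 10) hi=[33] (size 1, min 33) -> median=21.5
Step 3: insert 18 -> lo=[10, 18] (size 2, max 18) hi=[33] (size 1, min 33) -> median=18
Step 4: insert 9 -> lo=[9, 10] (size 2, max 10) hi=[18, 33] (size 2, min 18) -> median=14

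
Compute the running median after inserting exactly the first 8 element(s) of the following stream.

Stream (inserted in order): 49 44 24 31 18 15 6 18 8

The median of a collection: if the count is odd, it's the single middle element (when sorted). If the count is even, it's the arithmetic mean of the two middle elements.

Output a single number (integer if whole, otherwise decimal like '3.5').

Step 1: insert 49 -> lo=[49] (size 1, max 49) hi=[] (size 0) -> median=49
Step 2: insert 44 -> lo=[44] (size 1, max 44) hi=[49] (size 1, min 49) -> median=46.5
Step 3: insert 24 -> lo=[24, 44] (size 2, max 44) hi=[49] (size 1, min 49) -> median=44
Step 4: insert 31 -> lo=[24, 31] (size 2, max 31) hi=[44, 49] (size 2, min 44) -> median=37.5
Step 5: insert 18 -> lo=[18, 24, 31] (size 3, max 31) hi=[44, 49] (size 2, min 44) -> median=31
Step 6: insert 15 -> lo=[15, 18, 24] (size 3, max 24) hi=[31, 44, 49] (size 3, min 31) -> median=27.5
Step 7: insert 6 -> lo=[6, 15, 18, 24] (size 4, max 24) hi=[31, 44, 49] (size 3, min 31) -> median=24
Step 8: insert 18 -> lo=[6, 15, 18, 18] (size 4, max 18) hi=[24, 31, 44, 49] (size 4, min 24) -> median=21

Answer: 21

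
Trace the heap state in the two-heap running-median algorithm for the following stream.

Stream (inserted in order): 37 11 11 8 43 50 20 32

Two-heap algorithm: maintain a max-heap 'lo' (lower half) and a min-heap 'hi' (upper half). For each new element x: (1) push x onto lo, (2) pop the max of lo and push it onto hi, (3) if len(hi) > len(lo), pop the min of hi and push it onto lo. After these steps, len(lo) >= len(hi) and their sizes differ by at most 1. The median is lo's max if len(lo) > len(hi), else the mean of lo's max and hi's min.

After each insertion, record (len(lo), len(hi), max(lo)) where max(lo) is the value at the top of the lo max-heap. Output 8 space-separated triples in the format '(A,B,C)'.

Step 1: insert 37 -> lo=[37] hi=[] -> (len(lo)=1, len(hi)=0, max(lo)=37)
Step 2: insert 11 -> lo=[11] hi=[37] -> (len(lo)=1, len(hi)=1, max(lo)=11)
Step 3: insert 11 -> lo=[11, 11] hi=[37] -> (len(lo)=2, len(hi)=1, max(lo)=11)
Step 4: insert 8 -> lo=[8, 11] hi=[11, 37] -> (len(lo)=2, len(hi)=2, max(lo)=11)
Step 5: insert 43 -> lo=[8, 11, 11] hi=[37, 43] -> (len(lo)=3, len(hi)=2, max(lo)=11)
Step 6: insert 50 -> lo=[8, 11, 11] hi=[37, 43, 50] -> (len(lo)=3, len(hi)=3, max(lo)=11)
Step 7: insert 20 -> lo=[8, 11, 11, 20] hi=[37, 43, 50] -> (len(lo)=4, len(hi)=3, max(lo)=20)
Step 8: insert 32 -> lo=[8, 11, 11, 20] hi=[32, 37, 43, 50] -> (len(lo)=4, len(hi)=4, max(lo)=20)

Answer: (1,0,37) (1,1,11) (2,1,11) (2,2,11) (3,2,11) (3,3,11) (4,3,20) (4,4,20)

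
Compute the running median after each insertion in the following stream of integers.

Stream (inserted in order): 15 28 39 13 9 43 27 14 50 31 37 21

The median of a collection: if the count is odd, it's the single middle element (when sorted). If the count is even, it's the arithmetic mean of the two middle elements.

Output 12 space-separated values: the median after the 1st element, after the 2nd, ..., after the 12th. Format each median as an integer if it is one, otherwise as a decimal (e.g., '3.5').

Answer: 15 21.5 28 21.5 15 21.5 27 21 27 27.5 28 27.5

Derivation:
Step 1: insert 15 -> lo=[15] (size 1, max 15) hi=[] (size 0) -> median=15
Step 2: insert 28 -> lo=[15] (size 1, max 15) hi=[28] (size 1, min 28) -> median=21.5
Step 3: insert 39 -> lo=[15, 28] (size 2, max 28) hi=[39] (size 1, min 39) -> median=28
Step 4: insert 13 -> lo=[13, 15] (size 2, max 15) hi=[28, 39] (size 2, min 28) -> median=21.5
Step 5: insert 9 -> lo=[9, 13, 15] (size 3, max 15) hi=[28, 39] (size 2, min 28) -> median=15
Step 6: insert 43 -> lo=[9, 13, 15] (size 3, max 15) hi=[28, 39, 43] (size 3, min 28) -> median=21.5
Step 7: insert 27 -> lo=[9, 13, 15, 27] (size 4, max 27) hi=[28, 39, 43] (size 3, min 28) -> median=27
Step 8: insert 14 -> lo=[9, 13, 14, 15] (size 4, max 15) hi=[27, 28, 39, 43] (size 4, min 27) -> median=21
Step 9: insert 50 -> lo=[9, 13, 14, 15, 27] (size 5, max 27) hi=[28, 39, 43, 50] (size 4, min 28) -> median=27
Step 10: insert 31 -> lo=[9, 13, 14, 15, 27] (size 5, max 27) hi=[28, 31, 39, 43, 50] (size 5, min 28) -> median=27.5
Step 11: insert 37 -> lo=[9, 13, 14, 15, 27, 28] (size 6, max 28) hi=[31, 37, 39, 43, 50] (size 5, min 31) -> median=28
Step 12: insert 21 -> lo=[9, 13, 14, 15, 21, 27] (size 6, max 27) hi=[28, 31, 37, 39, 43, 50] (size 6, min 28) -> median=27.5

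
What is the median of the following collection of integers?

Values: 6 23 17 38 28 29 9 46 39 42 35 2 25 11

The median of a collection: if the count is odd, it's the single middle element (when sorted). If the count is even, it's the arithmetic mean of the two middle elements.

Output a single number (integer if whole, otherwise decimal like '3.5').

Answer: 26.5

Derivation:
Step 1: insert 6 -> lo=[6] (size 1, max 6) hi=[] (size 0) -> median=6
Step 2: insert 23 -> lo=[6] (size 1, max 6) hi=[23] (size 1, min 23) -> median=14.5
Step 3: insert 17 -> lo=[6, 17] (size 2, max 17) hi=[23] (size 1, min 23) -> median=17
Step 4: insert 38 -> lo=[6, 17] (size 2, max 17) hi=[23, 38] (size 2, min 23) -> median=20
Step 5: insert 28 -> lo=[6, 17, 23] (size 3, max 23) hi=[28, 38] (size 2, min 28) -> median=23
Step 6: insert 29 -> lo=[6, 17, 23] (size 3, max 23) hi=[28, 29, 38] (size 3, min 28) -> median=25.5
Step 7: insert 9 -> lo=[6, 9, 17, 23] (size 4, max 23) hi=[28, 29, 38] (size 3, min 28) -> median=23
Step 8: insert 46 -> lo=[6, 9, 17, 23] (size 4, max 23) hi=[28, 29, 38, 46] (size 4, min 28) -> median=25.5
Step 9: insert 39 -> lo=[6, 9, 17, 23, 28] (size 5, max 28) hi=[29, 38, 39, 46] (size 4, min 29) -> median=28
Step 10: insert 42 -> lo=[6, 9, 17, 23, 28] (size 5, max 28) hi=[29, 38, 39, 42, 46] (size 5, min 29) -> median=28.5
Step 11: insert 35 -> lo=[6, 9, 17, 23, 28, 29] (size 6, max 29) hi=[35, 38, 39, 42, 46] (size 5, min 35) -> median=29
Step 12: insert 2 -> lo=[2, 6, 9, 17, 23, 28] (size 6, max 28) hi=[29, 35, 38, 39, 42, 46] (size 6, min 29) -> median=28.5
Step 13: insert 25 -> lo=[2, 6, 9, 17, 23, 25, 28] (size 7, max 28) hi=[29, 35, 38, 39, 42, 46] (size 6, min 29) -> median=28
Step 14: insert 11 -> lo=[2, 6, 9, 11, 17, 23, 25] (size 7, max 25) hi=[28, 29, 35, 38, 39, 42, 46] (size 7, min 28) -> median=26.5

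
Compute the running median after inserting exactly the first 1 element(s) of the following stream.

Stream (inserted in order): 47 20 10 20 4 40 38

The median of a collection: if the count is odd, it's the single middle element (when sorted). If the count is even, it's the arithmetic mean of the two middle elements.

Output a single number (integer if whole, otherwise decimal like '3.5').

Step 1: insert 47 -> lo=[47] (size 1, max 47) hi=[] (size 0) -> median=47

Answer: 47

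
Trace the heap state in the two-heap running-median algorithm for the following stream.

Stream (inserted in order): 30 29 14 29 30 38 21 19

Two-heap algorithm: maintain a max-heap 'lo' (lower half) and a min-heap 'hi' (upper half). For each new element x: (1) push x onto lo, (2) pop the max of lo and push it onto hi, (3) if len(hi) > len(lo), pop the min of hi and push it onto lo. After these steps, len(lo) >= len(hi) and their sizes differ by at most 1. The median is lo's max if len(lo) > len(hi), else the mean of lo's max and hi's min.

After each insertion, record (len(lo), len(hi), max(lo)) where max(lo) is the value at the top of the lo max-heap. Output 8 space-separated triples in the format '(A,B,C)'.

Step 1: insert 30 -> lo=[30] hi=[] -> (len(lo)=1, len(hi)=0, max(lo)=30)
Step 2: insert 29 -> lo=[29] hi=[30] -> (len(lo)=1, len(hi)=1, max(lo)=29)
Step 3: insert 14 -> lo=[14, 29] hi=[30] -> (len(lo)=2, len(hi)=1, max(lo)=29)
Step 4: insert 29 -> lo=[14, 29] hi=[29, 30] -> (len(lo)=2, len(hi)=2, max(lo)=29)
Step 5: insert 30 -> lo=[14, 29, 29] hi=[30, 30] -> (len(lo)=3, len(hi)=2, max(lo)=29)
Step 6: insert 38 -> lo=[14, 29, 29] hi=[30, 30, 38] -> (len(lo)=3, len(hi)=3, max(lo)=29)
Step 7: insert 21 -> lo=[14, 21, 29, 29] hi=[30, 30, 38] -> (len(lo)=4, len(hi)=3, max(lo)=29)
Step 8: insert 19 -> lo=[14, 19, 21, 29] hi=[29, 30, 30, 38] -> (len(lo)=4, len(hi)=4, max(lo)=29)

Answer: (1,0,30) (1,1,29) (2,1,29) (2,2,29) (3,2,29) (3,3,29) (4,3,29) (4,4,29)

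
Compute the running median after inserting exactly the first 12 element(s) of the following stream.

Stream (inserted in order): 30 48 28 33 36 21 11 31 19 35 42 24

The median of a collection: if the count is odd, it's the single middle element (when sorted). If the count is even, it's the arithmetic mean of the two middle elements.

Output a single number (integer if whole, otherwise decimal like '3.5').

Answer: 30.5

Derivation:
Step 1: insert 30 -> lo=[30] (size 1, max 30) hi=[] (size 0) -> median=30
Step 2: insert 48 -> lo=[30] (size 1, max 30) hi=[48] (size 1, min 48) -> median=39
Step 3: insert 28 -> lo=[28, 30] (size 2, max 30) hi=[48] (size 1, min 48) -> median=30
Step 4: insert 33 -> lo=[28, 30] (size 2, max 30) hi=[33, 48] (size 2, min 33) -> median=31.5
Step 5: insert 36 -> lo=[28, 30, 33] (size 3, max 33) hi=[36, 48] (size 2, min 36) -> median=33
Step 6: insert 21 -> lo=[21, 28, 30] (size 3, max 30) hi=[33, 36, 48] (size 3, min 33) -> median=31.5
Step 7: insert 11 -> lo=[11, 21, 28, 30] (size 4, max 30) hi=[33, 36, 48] (size 3, min 33) -> median=30
Step 8: insert 31 -> lo=[11, 21, 28, 30] (size 4, max 30) hi=[31, 33, 36, 48] (size 4, min 31) -> median=30.5
Step 9: insert 19 -> lo=[11, 19, 21, 28, 30] (size 5, max 30) hi=[31, 33, 36, 48] (size 4, min 31) -> median=30
Step 10: insert 35 -> lo=[11, 19, 21, 28, 30] (size 5, max 30) hi=[31, 33, 35, 36, 48] (size 5, min 31) -> median=30.5
Step 11: insert 42 -> lo=[11, 19, 21, 28, 30, 31] (size 6, max 31) hi=[33, 35, 36, 42, 48] (size 5, min 33) -> median=31
Step 12: insert 24 -> lo=[11, 19, 21, 24, 28, 30] (size 6, max 30) hi=[31, 33, 35, 36, 42, 48] (size 6, min 31) -> median=30.5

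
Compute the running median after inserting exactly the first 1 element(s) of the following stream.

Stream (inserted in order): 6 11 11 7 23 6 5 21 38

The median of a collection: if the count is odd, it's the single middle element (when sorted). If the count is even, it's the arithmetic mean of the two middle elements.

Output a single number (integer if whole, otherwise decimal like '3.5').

Step 1: insert 6 -> lo=[6] (size 1, max 6) hi=[] (size 0) -> median=6

Answer: 6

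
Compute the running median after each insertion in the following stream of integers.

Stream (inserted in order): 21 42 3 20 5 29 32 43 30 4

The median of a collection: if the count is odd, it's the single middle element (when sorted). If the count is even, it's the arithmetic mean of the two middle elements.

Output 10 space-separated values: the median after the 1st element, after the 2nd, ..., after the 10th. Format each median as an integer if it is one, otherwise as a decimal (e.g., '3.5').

Answer: 21 31.5 21 20.5 20 20.5 21 25 29 25

Derivation:
Step 1: insert 21 -> lo=[21] (size 1, max 21) hi=[] (size 0) -> median=21
Step 2: insert 42 -> lo=[21] (size 1, max 21) hi=[42] (size 1, min 42) -> median=31.5
Step 3: insert 3 -> lo=[3, 21] (size 2, max 21) hi=[42] (size 1, min 42) -> median=21
Step 4: insert 20 -> lo=[3, 20] (size 2, max 20) hi=[21, 42] (size 2, min 21) -> median=20.5
Step 5: insert 5 -> lo=[3, 5, 20] (size 3, max 20) hi=[21, 42] (size 2, min 21) -> median=20
Step 6: insert 29 -> lo=[3, 5, 20] (size 3, max 20) hi=[21, 29, 42] (size 3, min 21) -> median=20.5
Step 7: insert 32 -> lo=[3, 5, 20, 21] (size 4, max 21) hi=[29, 32, 42] (size 3, min 29) -> median=21
Step 8: insert 43 -> lo=[3, 5, 20, 21] (size 4, max 21) hi=[29, 32, 42, 43] (size 4, min 29) -> median=25
Step 9: insert 30 -> lo=[3, 5, 20, 21, 29] (size 5, max 29) hi=[30, 32, 42, 43] (size 4, min 30) -> median=29
Step 10: insert 4 -> lo=[3, 4, 5, 20, 21] (size 5, max 21) hi=[29, 30, 32, 42, 43] (size 5, min 29) -> median=25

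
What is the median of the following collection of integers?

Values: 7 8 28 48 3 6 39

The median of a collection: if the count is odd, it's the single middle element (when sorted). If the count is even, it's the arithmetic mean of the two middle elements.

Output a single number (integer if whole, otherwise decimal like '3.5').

Step 1: insert 7 -> lo=[7] (size 1, max 7) hi=[] (size 0) -> median=7
Step 2: insert 8 -> lo=[7] (size 1, max 7) hi=[8] (size 1, min 8) -> median=7.5
Step 3: insert 28 -> lo=[7, 8] (size 2, max 8) hi=[28] (size 1, min 28) -> median=8
Step 4: insert 48 -> lo=[7, 8] (size 2, max 8) hi=[28, 48] (size 2, min 28) -> median=18
Step 5: insert 3 -> lo=[3, 7, 8] (size 3, max 8) hi=[28, 48] (size 2, min 28) -> median=8
Step 6: insert 6 -> lo=[3, 6, 7] (size 3, max 7) hi=[8, 28, 48] (size 3, min 8) -> median=7.5
Step 7: insert 39 -> lo=[3, 6, 7, 8] (size 4, max 8) hi=[28, 39, 48] (size 3, min 28) -> median=8

Answer: 8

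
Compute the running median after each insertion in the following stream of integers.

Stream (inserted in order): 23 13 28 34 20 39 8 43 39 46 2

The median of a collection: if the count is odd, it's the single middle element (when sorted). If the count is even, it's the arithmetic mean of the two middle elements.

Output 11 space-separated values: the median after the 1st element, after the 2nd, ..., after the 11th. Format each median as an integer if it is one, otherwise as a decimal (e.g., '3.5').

Step 1: insert 23 -> lo=[23] (size 1, max 23) hi=[] (size 0) -> median=23
Step 2: insert 13 -> lo=[13] (size 1, max 13) hi=[23] (size 1, min 23) -> median=18
Step 3: insert 28 -> lo=[13, 23] (size 2, max 23) hi=[28] (size 1, min 28) -> median=23
Step 4: insert 34 -> lo=[13, 23] (size 2, max 23) hi=[28, 34] (size 2, min 28) -> median=25.5
Step 5: insert 20 -> lo=[13, 20, 23] (size 3, max 23) hi=[28, 34] (size 2, min 28) -> median=23
Step 6: insert 39 -> lo=[13, 20, 23] (size 3, max 23) hi=[28, 34, 39] (size 3, min 28) -> median=25.5
Step 7: insert 8 -> lo=[8, 13, 20, 23] (size 4, max 23) hi=[28, 34, 39] (size 3, min 28) -> median=23
Step 8: insert 43 -> lo=[8, 13, 20, 23] (size 4, max 23) hi=[28, 34, 39, 43] (size 4, min 28) -> median=25.5
Step 9: insert 39 -> lo=[8, 13, 20, 23, 28] (size 5, max 28) hi=[34, 39, 39, 43] (size 4, min 34) -> median=28
Step 10: insert 46 -> lo=[8, 13, 20, 23, 28] (size 5, max 28) hi=[34, 39, 39, 43, 46] (size 5, min 34) -> median=31
Step 11: insert 2 -> lo=[2, 8, 13, 20, 23, 28] (size 6, max 28) hi=[34, 39, 39, 43, 46] (size 5, min 34) -> median=28

Answer: 23 18 23 25.5 23 25.5 23 25.5 28 31 28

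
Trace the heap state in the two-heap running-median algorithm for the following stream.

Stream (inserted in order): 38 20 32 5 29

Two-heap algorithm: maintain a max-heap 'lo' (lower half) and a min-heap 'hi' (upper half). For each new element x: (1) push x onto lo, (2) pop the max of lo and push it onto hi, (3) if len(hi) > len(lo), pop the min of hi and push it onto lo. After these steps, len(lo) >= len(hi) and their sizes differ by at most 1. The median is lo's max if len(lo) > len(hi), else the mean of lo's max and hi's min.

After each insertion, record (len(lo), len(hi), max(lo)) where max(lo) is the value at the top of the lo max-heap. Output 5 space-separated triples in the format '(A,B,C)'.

Step 1: insert 38 -> lo=[38] hi=[] -> (len(lo)=1, len(hi)=0, max(lo)=38)
Step 2: insert 20 -> lo=[20] hi=[38] -> (len(lo)=1, len(hi)=1, max(lo)=20)
Step 3: insert 32 -> lo=[20, 32] hi=[38] -> (len(lo)=2, len(hi)=1, max(lo)=32)
Step 4: insert 5 -> lo=[5, 20] hi=[32, 38] -> (len(lo)=2, len(hi)=2, max(lo)=20)
Step 5: insert 29 -> lo=[5, 20, 29] hi=[32, 38] -> (len(lo)=3, len(hi)=2, max(lo)=29)

Answer: (1,0,38) (1,1,20) (2,1,32) (2,2,20) (3,2,29)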